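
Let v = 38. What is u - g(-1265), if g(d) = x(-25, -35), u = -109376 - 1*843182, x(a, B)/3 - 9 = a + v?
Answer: -952624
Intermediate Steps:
x(a, B) = 141 + 3*a (x(a, B) = 27 + 3*(a + 38) = 27 + 3*(38 + a) = 27 + (114 + 3*a) = 141 + 3*a)
u = -952558 (u = -109376 - 843182 = -952558)
g(d) = 66 (g(d) = 141 + 3*(-25) = 141 - 75 = 66)
u - g(-1265) = -952558 - 1*66 = -952558 - 66 = -952624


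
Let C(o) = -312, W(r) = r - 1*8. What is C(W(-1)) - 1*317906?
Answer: -318218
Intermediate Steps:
W(r) = -8 + r (W(r) = r - 8 = -8 + r)
C(W(-1)) - 1*317906 = -312 - 1*317906 = -312 - 317906 = -318218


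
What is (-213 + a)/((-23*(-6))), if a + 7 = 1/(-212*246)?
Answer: -11473441/7196976 ≈ -1.5942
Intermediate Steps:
a = -365065/52152 (a = -7 + 1/(-212*246) = -7 - 1/212*1/246 = -7 - 1/52152 = -365065/52152 ≈ -7.0000)
(-213 + a)/((-23*(-6))) = (-213 - 365065/52152)/((-23*(-6))) = -11473441/52152/138 = -11473441/52152*1/138 = -11473441/7196976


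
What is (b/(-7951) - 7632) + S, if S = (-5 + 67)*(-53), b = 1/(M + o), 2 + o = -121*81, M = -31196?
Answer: -3559082928981/325983049 ≈ -10918.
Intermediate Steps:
o = -9803 (o = -2 - 121*81 = -2 - 9801 = -9803)
b = -1/40999 (b = 1/(-31196 - 9803) = 1/(-40999) = -1/40999 ≈ -2.4391e-5)
S = -3286 (S = 62*(-53) = -3286)
(b/(-7951) - 7632) + S = (-1/40999/(-7951) - 7632) - 3286 = (-1/40999*(-1/7951) - 7632) - 3286 = (1/325983049 - 7632) - 3286 = -2487902629967/325983049 - 3286 = -3559082928981/325983049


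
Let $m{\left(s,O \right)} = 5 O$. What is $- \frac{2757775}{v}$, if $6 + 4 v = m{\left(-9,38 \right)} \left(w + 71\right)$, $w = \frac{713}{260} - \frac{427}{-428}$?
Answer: $- \frac{15344260100}{19744681} \approx -777.13$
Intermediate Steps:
$w = \frac{52023}{13910}$ ($w = 713 \cdot \frac{1}{260} - - \frac{427}{428} = \frac{713}{260} + \frac{427}{428} = \frac{52023}{13910} \approx 3.74$)
$v = \frac{19744681}{5564}$ ($v = - \frac{3}{2} + \frac{5 \cdot 38 \left(\frac{52023}{13910} + 71\right)}{4} = - \frac{3}{2} + \frac{190 \cdot \frac{1039633}{13910}}{4} = - \frac{3}{2} + \frac{1}{4} \cdot \frac{19753027}{1391} = - \frac{3}{2} + \frac{19753027}{5564} = \frac{19744681}{5564} \approx 3548.6$)
$- \frac{2757775}{v} = - \frac{2757775}{\frac{19744681}{5564}} = \left(-2757775\right) \frac{5564}{19744681} = - \frac{15344260100}{19744681}$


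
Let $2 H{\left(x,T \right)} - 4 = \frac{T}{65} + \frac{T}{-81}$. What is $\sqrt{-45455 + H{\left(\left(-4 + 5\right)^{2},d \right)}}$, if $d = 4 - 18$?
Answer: $\frac{i \sqrt{15555160205}}{585} \approx 213.2 i$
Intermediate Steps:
$d = -14$ ($d = 4 - 18 = -14$)
$H{\left(x,T \right)} = 2 + \frac{8 T}{5265}$ ($H{\left(x,T \right)} = 2 + \frac{\frac{T}{65} + \frac{T}{-81}}{2} = 2 + \frac{T \frac{1}{65} + T \left(- \frac{1}{81}\right)}{2} = 2 + \frac{\frac{T}{65} - \frac{T}{81}}{2} = 2 + \frac{\frac{16}{5265} T}{2} = 2 + \frac{8 T}{5265}$)
$\sqrt{-45455 + H{\left(\left(-4 + 5\right)^{2},d \right)}} = \sqrt{-45455 + \left(2 + \frac{8}{5265} \left(-14\right)\right)} = \sqrt{-45455 + \left(2 - \frac{112}{5265}\right)} = \sqrt{-45455 + \frac{10418}{5265}} = \sqrt{- \frac{239310157}{5265}} = \frac{i \sqrt{15555160205}}{585}$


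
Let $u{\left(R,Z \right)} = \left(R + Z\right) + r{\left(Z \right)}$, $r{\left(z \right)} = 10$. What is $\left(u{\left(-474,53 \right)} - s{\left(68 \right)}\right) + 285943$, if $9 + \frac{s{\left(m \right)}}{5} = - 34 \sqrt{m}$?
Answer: $285577 + 340 \sqrt{17} \approx 2.8698 \cdot 10^{5}$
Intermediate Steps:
$u{\left(R,Z \right)} = 10 + R + Z$ ($u{\left(R,Z \right)} = \left(R + Z\right) + 10 = 10 + R + Z$)
$s{\left(m \right)} = -45 - 170 \sqrt{m}$ ($s{\left(m \right)} = -45 + 5 \left(- 34 \sqrt{m}\right) = -45 - 170 \sqrt{m}$)
$\left(u{\left(-474,53 \right)} - s{\left(68 \right)}\right) + 285943 = \left(\left(10 - 474 + 53\right) - \left(-45 - 170 \sqrt{68}\right)\right) + 285943 = \left(-411 - \left(-45 - 170 \cdot 2 \sqrt{17}\right)\right) + 285943 = \left(-411 - \left(-45 - 340 \sqrt{17}\right)\right) + 285943 = \left(-411 + \left(45 + 340 \sqrt{17}\right)\right) + 285943 = \left(-366 + 340 \sqrt{17}\right) + 285943 = 285577 + 340 \sqrt{17}$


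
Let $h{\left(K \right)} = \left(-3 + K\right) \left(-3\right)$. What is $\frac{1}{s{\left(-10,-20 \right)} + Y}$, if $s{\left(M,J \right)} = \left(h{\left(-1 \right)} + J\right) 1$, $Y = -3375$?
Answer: $- \frac{1}{3383} \approx -0.0002956$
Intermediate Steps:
$h{\left(K \right)} = 9 - 3 K$
$s{\left(M,J \right)} = 12 + J$ ($s{\left(M,J \right)} = \left(\left(9 - -3\right) + J\right) 1 = \left(\left(9 + 3\right) + J\right) 1 = \left(12 + J\right) 1 = 12 + J$)
$\frac{1}{s{\left(-10,-20 \right)} + Y} = \frac{1}{\left(12 - 20\right) - 3375} = \frac{1}{-8 - 3375} = \frac{1}{-3383} = - \frac{1}{3383}$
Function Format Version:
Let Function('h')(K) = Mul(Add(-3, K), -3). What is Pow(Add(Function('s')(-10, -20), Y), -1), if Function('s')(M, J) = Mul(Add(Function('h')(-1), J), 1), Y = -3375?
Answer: Rational(-1, 3383) ≈ -0.00029560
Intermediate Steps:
Function('h')(K) = Add(9, Mul(-3, K))
Function('s')(M, J) = Add(12, J) (Function('s')(M, J) = Mul(Add(Add(9, Mul(-3, -1)), J), 1) = Mul(Add(Add(9, 3), J), 1) = Mul(Add(12, J), 1) = Add(12, J))
Pow(Add(Function('s')(-10, -20), Y), -1) = Pow(Add(Add(12, -20), -3375), -1) = Pow(Add(-8, -3375), -1) = Pow(-3383, -1) = Rational(-1, 3383)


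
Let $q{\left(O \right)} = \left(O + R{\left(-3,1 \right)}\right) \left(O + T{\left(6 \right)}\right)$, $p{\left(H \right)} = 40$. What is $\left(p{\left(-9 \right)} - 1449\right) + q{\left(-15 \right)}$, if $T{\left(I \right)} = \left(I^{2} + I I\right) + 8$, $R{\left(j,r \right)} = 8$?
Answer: $-1864$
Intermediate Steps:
$T{\left(I \right)} = 8 + 2 I^{2}$ ($T{\left(I \right)} = \left(I^{2} + I^{2}\right) + 8 = 2 I^{2} + 8 = 8 + 2 I^{2}$)
$q{\left(O \right)} = \left(8 + O\right) \left(80 + O\right)$ ($q{\left(O \right)} = \left(O + 8\right) \left(O + \left(8 + 2 \cdot 6^{2}\right)\right) = \left(8 + O\right) \left(O + \left(8 + 2 \cdot 36\right)\right) = \left(8 + O\right) \left(O + \left(8 + 72\right)\right) = \left(8 + O\right) \left(O + 80\right) = \left(8 + O\right) \left(80 + O\right)$)
$\left(p{\left(-9 \right)} - 1449\right) + q{\left(-15 \right)} = \left(40 - 1449\right) + \left(640 + \left(-15\right)^{2} + 88 \left(-15\right)\right) = -1409 + \left(640 + 225 - 1320\right) = -1409 - 455 = -1864$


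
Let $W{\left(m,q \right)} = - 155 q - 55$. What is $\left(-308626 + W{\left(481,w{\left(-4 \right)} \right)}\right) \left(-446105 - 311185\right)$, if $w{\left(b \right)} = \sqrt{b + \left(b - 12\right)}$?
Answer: $233761034490 + 234759900 i \sqrt{5} \approx 2.3376 \cdot 10^{11} + 5.2494 \cdot 10^{8} i$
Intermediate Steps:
$w{\left(b \right)} = \sqrt{-12 + 2 b}$ ($w{\left(b \right)} = \sqrt{b + \left(-12 + b\right)} = \sqrt{-12 + 2 b}$)
$W{\left(m,q \right)} = -55 - 155 q$
$\left(-308626 + W{\left(481,w{\left(-4 \right)} \right)}\right) \left(-446105 - 311185\right) = \left(-308626 - \left(55 + 155 \sqrt{-12 + 2 \left(-4\right)}\right)\right) \left(-446105 - 311185\right) = \left(-308626 - \left(55 + 155 \sqrt{-12 - 8}\right)\right) \left(-757290\right) = \left(-308626 - \left(55 + 155 \sqrt{-20}\right)\right) \left(-757290\right) = \left(-308626 - \left(55 + 155 \cdot 2 i \sqrt{5}\right)\right) \left(-757290\right) = \left(-308626 - \left(55 + 310 i \sqrt{5}\right)\right) \left(-757290\right) = \left(-308681 - 310 i \sqrt{5}\right) \left(-757290\right) = 233761034490 + 234759900 i \sqrt{5}$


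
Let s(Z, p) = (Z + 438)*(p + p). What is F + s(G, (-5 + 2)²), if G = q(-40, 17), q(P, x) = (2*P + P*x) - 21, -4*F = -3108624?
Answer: 770982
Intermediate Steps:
F = 777156 (F = -¼*(-3108624) = 777156)
q(P, x) = -21 + 2*P + P*x
G = -781 (G = -21 + 2*(-40) - 40*17 = -21 - 80 - 680 = -781)
s(Z, p) = 2*p*(438 + Z) (s(Z, p) = (438 + Z)*(2*p) = 2*p*(438 + Z))
F + s(G, (-5 + 2)²) = 777156 + 2*(-5 + 2)²*(438 - 781) = 777156 + 2*(-3)²*(-343) = 777156 + 2*9*(-343) = 777156 - 6174 = 770982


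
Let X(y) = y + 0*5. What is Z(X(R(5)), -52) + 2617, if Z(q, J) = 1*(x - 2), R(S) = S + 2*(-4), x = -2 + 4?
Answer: 2617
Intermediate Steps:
x = 2
R(S) = -8 + S (R(S) = S - 8 = -8 + S)
X(y) = y (X(y) = y + 0 = y)
Z(q, J) = 0 (Z(q, J) = 1*(2 - 2) = 1*0 = 0)
Z(X(R(5)), -52) + 2617 = 0 + 2617 = 2617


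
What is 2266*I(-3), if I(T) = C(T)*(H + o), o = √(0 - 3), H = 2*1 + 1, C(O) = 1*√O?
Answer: -6798 + 6798*I*√3 ≈ -6798.0 + 11774.0*I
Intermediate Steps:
C(O) = √O
H = 3 (H = 2 + 1 = 3)
o = I*√3 (o = √(-3) = I*√3 ≈ 1.732*I)
I(T) = √T*(3 + I*√3)
2266*I(-3) = 2266*(√(-3)*(3 + I*√3)) = 2266*((I*√3)*(3 + I*√3)) = 2266*(I*√3*(3 + I*√3)) = 2266*I*√3*(3 + I*√3)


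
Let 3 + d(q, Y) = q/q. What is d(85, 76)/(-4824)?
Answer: 1/2412 ≈ 0.00041459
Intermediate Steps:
d(q, Y) = -2 (d(q, Y) = -3 + q/q = -3 + 1 = -2)
d(85, 76)/(-4824) = -2/(-4824) = -2*(-1/4824) = 1/2412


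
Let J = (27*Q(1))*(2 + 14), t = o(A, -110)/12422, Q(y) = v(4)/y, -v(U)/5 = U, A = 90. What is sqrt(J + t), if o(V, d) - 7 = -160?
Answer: 3*I*sqrt(148134051814)/12422 ≈ 92.952*I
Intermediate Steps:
o(V, d) = -153 (o(V, d) = 7 - 160 = -153)
v(U) = -5*U
Q(y) = -20/y (Q(y) = (-5*4)/y = -20/y)
t = -153/12422 ≈ -0.012317
J = -8640 (J = (27*(-20/1))*(2 + 14) = (27*(-20*1))*16 = (27*(-20))*16 = -540*16 = -8640)
sqrt(J + t) = sqrt(-8640 - 153/12422) = sqrt(-107326233/12422) = 3*I*sqrt(148134051814)/12422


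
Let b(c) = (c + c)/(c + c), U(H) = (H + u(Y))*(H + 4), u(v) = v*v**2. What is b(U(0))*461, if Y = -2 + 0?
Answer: 461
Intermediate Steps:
Y = -2
u(v) = v**3
U(H) = (-8 + H)*(4 + H) (U(H) = (H + (-2)**3)*(H + 4) = (H - 8)*(4 + H) = (-8 + H)*(4 + H))
b(c) = 1 (b(c) = (2*c)/((2*c)) = (2*c)*(1/(2*c)) = 1)
b(U(0))*461 = 1*461 = 461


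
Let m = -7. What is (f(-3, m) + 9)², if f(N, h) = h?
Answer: 4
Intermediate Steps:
(f(-3, m) + 9)² = (-7 + 9)² = 2² = 4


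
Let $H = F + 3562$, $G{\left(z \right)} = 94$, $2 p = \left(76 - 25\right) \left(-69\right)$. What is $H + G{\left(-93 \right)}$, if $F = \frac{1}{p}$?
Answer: $\frac{12865462}{3519} \approx 3656.0$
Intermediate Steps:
$p = - \frac{3519}{2}$ ($p = \frac{\left(76 - 25\right) \left(-69\right)}{2} = \frac{51 \left(-69\right)}{2} = \frac{1}{2} \left(-3519\right) = - \frac{3519}{2} \approx -1759.5$)
$F = - \frac{2}{3519}$ ($F = \frac{1}{- \frac{3519}{2}} = - \frac{2}{3519} \approx -0.00056834$)
$H = \frac{12534676}{3519}$ ($H = - \frac{2}{3519} + 3562 = \frac{12534676}{3519} \approx 3562.0$)
$H + G{\left(-93 \right)} = \frac{12534676}{3519} + 94 = \frac{12865462}{3519}$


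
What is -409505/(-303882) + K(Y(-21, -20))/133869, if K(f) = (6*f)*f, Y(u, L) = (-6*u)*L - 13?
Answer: 3917741256611/13560126486 ≈ 288.92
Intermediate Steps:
Y(u, L) = -13 - 6*L*u (Y(u, L) = -6*L*u - 13 = -13 - 6*L*u)
K(f) = 6*f²
-409505/(-303882) + K(Y(-21, -20))/133869 = -409505/(-303882) + (6*(-13 - 6*(-20)*(-21))²)/133869 = -409505*(-1/303882) + (6*(-13 - 2520)²)*(1/133869) = 409505/303882 + (6*(-2533)²)*(1/133869) = 409505/303882 + (6*6416089)*(1/133869) = 409505/303882 + 38496534*(1/133869) = 409505/303882 + 12832178/44623 = 3917741256611/13560126486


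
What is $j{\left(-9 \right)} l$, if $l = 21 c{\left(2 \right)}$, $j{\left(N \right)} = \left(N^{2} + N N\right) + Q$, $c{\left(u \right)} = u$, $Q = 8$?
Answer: $7140$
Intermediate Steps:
$j{\left(N \right)} = 8 + 2 N^{2}$ ($j{\left(N \right)} = \left(N^{2} + N N\right) + 8 = \left(N^{2} + N^{2}\right) + 8 = 2 N^{2} + 8 = 8 + 2 N^{2}$)
$l = 42$ ($l = 21 \cdot 2 = 42$)
$j{\left(-9 \right)} l = \left(8 + 2 \left(-9\right)^{2}\right) 42 = \left(8 + 2 \cdot 81\right) 42 = \left(8 + 162\right) 42 = 170 \cdot 42 = 7140$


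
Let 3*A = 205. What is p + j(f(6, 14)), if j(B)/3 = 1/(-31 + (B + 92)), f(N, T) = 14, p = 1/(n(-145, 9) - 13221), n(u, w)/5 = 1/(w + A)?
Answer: 3061457/76681425 ≈ 0.039924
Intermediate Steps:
A = 205/3 (A = (1/3)*205 = 205/3 ≈ 68.333)
n(u, w) = 5/(205/3 + w) (n(u, w) = 5/(w + 205/3) = 5/(205/3 + w))
p = -232/3067257 (p = 1/(15/(205 + 3*9) - 13221) = 1/(15/(205 + 27) - 13221) = 1/(15/232 - 13221) = 1/(-3067257/232) = -232/3067257 ≈ -7.5638e-5)
j(B) = 3/(61 + B) (j(B) = 3/(-31 + (B + 92)) = 3/(-31 + (92 + B)) = 3/(61 + B))
p + j(f(6, 14)) = -232/3067257 + 3/(61 + 14) = -232/3067257 + 3/75 = -232/3067257 + 3*(1/75) = -232/3067257 + 1/25 = 3061457/76681425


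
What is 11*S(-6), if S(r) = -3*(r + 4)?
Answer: 66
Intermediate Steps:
S(r) = -12 - 3*r (S(r) = -3*(4 + r) = -12 - 3*r)
11*S(-6) = 11*(-12 - 3*(-6)) = 11*(-12 + 18) = 11*6 = 66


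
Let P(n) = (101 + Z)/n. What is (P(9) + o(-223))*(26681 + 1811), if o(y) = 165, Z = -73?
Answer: 43108396/9 ≈ 4.7898e+6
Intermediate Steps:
P(n) = 28/n (P(n) = (101 - 73)/n = 28/n)
(P(9) + o(-223))*(26681 + 1811) = (28/9 + 165)*(26681 + 1811) = (28*(⅑) + 165)*28492 = (28/9 + 165)*28492 = (1513/9)*28492 = 43108396/9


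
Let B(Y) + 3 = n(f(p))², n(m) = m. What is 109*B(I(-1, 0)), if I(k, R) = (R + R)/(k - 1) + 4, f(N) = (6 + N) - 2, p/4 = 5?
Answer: 62457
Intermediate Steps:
p = 20 (p = 4*5 = 20)
f(N) = 4 + N
I(k, R) = 4 + 2*R/(-1 + k) (I(k, R) = (2*R)/(-1 + k) + 4 = 2*R/(-1 + k) + 4 = 4 + 2*R/(-1 + k))
B(Y) = 573 (B(Y) = -3 + (4 + 20)² = -3 + 24² = -3 + 576 = 573)
109*B(I(-1, 0)) = 109*573 = 62457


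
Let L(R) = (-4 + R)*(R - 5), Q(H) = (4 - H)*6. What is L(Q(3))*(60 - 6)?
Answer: 108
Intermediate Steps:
Q(H) = 24 - 6*H
L(R) = (-5 + R)*(-4 + R) (L(R) = (-4 + R)*(-5 + R) = (-5 + R)*(-4 + R))
L(Q(3))*(60 - 6) = (20 + (24 - 6*3)**2 - 9*(24 - 6*3))*(60 - 6) = (20 + (24 - 18)**2 - 9*(24 - 18))*54 = (20 + 6**2 - 9*6)*54 = (20 + 36 - 54)*54 = 2*54 = 108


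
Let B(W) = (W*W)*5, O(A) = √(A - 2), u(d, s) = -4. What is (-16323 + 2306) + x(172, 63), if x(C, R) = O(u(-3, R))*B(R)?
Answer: -14017 + 19845*I*√6 ≈ -14017.0 + 48610.0*I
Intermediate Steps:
O(A) = √(-2 + A)
B(W) = 5*W² (B(W) = W²*5 = 5*W²)
x(C, R) = 5*I*√6*R² (x(C, R) = √(-2 - 4)*(5*R²) = √(-6)*(5*R²) = (I*√6)*(5*R²) = 5*I*√6*R²)
(-16323 + 2306) + x(172, 63) = (-16323 + 2306) + 5*I*√6*63² = -14017 + 5*I*√6*3969 = -14017 + 19845*I*√6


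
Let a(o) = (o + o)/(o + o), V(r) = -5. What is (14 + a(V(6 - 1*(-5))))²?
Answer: 225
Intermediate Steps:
a(o) = 1 (a(o) = (2*o)/((2*o)) = (2*o)*(1/(2*o)) = 1)
(14 + a(V(6 - 1*(-5))))² = (14 + 1)² = 15² = 225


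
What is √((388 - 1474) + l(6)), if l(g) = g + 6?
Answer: I*√1074 ≈ 32.772*I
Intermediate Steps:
l(g) = 6 + g
√((388 - 1474) + l(6)) = √((388 - 1474) + (6 + 6)) = √(-1086 + 12) = √(-1074) = I*√1074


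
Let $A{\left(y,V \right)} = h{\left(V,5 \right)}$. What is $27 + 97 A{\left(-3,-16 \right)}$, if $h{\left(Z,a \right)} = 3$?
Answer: $318$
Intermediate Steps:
$A{\left(y,V \right)} = 3$
$27 + 97 A{\left(-3,-16 \right)} = 27 + 97 \cdot 3 = 27 + 291 = 318$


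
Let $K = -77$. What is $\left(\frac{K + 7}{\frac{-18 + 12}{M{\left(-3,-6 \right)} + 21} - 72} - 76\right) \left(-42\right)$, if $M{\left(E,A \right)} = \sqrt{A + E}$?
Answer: $\frac{41159454}{13061} - \frac{294 i}{13061} \approx 3151.3 - 0.02251 i$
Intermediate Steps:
$\left(\frac{K + 7}{\frac{-18 + 12}{M{\left(-3,-6 \right)} + 21} - 72} - 76\right) \left(-42\right) = \left(\frac{-77 + 7}{\frac{-18 + 12}{\sqrt{-6 - 3} + 21} - 72} - 76\right) \left(-42\right) = \left(- \frac{70}{- \frac{6}{\sqrt{-9} + 21} - 72} - 76\right) \left(-42\right) = \left(- \frac{70}{- \frac{6}{3 i + 21} - 72} - 76\right) \left(-42\right) = \left(- \frac{70}{- \frac{6}{21 + 3 i} - 72} - 76\right) \left(-42\right) = \left(- \frac{70}{- 6 \frac{21 - 3 i}{450} - 72} - 76\right) \left(-42\right) = \left(- \frac{70}{- \frac{21 - 3 i}{75} - 72} - 76\right) \left(-42\right) = \left(- \frac{70}{-72 - \frac{21 - 3 i}{75}} - 76\right) \left(-42\right) = \left(-76 - \frac{70}{-72 - \frac{21 - 3 i}{75}}\right) \left(-42\right) = 3192 + \frac{2940}{-72 - \frac{21 - 3 i}{75}}$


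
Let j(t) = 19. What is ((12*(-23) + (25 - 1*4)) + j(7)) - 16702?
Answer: -16938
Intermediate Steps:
((12*(-23) + (25 - 1*4)) + j(7)) - 16702 = ((12*(-23) + (25 - 1*4)) + 19) - 16702 = ((-276 + (25 - 4)) + 19) - 16702 = ((-276 + 21) + 19) - 16702 = (-255 + 19) - 16702 = -236 - 16702 = -16938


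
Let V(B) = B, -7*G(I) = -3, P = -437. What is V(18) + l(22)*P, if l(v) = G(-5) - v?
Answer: 66113/7 ≈ 9444.7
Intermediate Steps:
G(I) = 3/7 (G(I) = -⅐*(-3) = 3/7)
l(v) = 3/7 - v
V(18) + l(22)*P = 18 + (3/7 - 1*22)*(-437) = 18 + (3/7 - 22)*(-437) = 18 - 151/7*(-437) = 18 + 65987/7 = 66113/7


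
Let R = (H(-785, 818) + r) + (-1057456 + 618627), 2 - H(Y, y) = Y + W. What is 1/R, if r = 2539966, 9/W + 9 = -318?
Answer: 109/229109719 ≈ 4.7575e-7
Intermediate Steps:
W = -3/109 (W = 9/(-9 - 318) = 9/(-327) = 9*(-1/327) = -3/109 ≈ -0.027523)
H(Y, y) = 221/109 - Y (H(Y, y) = 2 - (Y - 3/109) = 2 - (-3/109 + Y) = 2 + (3/109 - Y) = 221/109 - Y)
R = 229109719/109 (R = ((221/109 - 1*(-785)) + 2539966) + (-1057456 + 618627) = ((221/109 + 785) + 2539966) - 438829 = (85786/109 + 2539966) - 438829 = 276942080/109 - 438829 = 229109719/109 ≈ 2.1019e+6)
1/R = 1/(229109719/109) = 109/229109719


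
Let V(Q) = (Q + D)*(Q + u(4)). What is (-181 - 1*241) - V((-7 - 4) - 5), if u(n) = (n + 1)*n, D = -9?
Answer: -322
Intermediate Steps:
u(n) = n*(1 + n) (u(n) = (1 + n)*n = n*(1 + n))
V(Q) = (-9 + Q)*(20 + Q) (V(Q) = (Q - 9)*(Q + 4*(1 + 4)) = (-9 + Q)*(Q + 4*5) = (-9 + Q)*(Q + 20) = (-9 + Q)*(20 + Q))
(-181 - 1*241) - V((-7 - 4) - 5) = (-181 - 1*241) - (-180 + ((-7 - 4) - 5)² + 11*((-7 - 4) - 5)) = (-181 - 241) - (-180 + (-11 - 5)² + 11*(-11 - 5)) = -422 - (-180 + (-16)² + 11*(-16)) = -422 - (-180 + 256 - 176) = -422 - 1*(-100) = -422 + 100 = -322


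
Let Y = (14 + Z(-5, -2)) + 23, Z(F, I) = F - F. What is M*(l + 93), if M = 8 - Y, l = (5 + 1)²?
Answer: -3741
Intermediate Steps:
Z(F, I) = 0
l = 36 (l = 6² = 36)
Y = 37 (Y = (14 + 0) + 23 = 14 + 23 = 37)
M = -29 (M = 8 - 1*37 = 8 - 37 = -29)
M*(l + 93) = -29*(36 + 93) = -29*129 = -3741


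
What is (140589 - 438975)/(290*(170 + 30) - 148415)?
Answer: 298386/90415 ≈ 3.3002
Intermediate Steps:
(140589 - 438975)/(290*(170 + 30) - 148415) = -298386/(290*200 - 148415) = -298386/(58000 - 148415) = -298386/(-90415) = -298386*(-1/90415) = 298386/90415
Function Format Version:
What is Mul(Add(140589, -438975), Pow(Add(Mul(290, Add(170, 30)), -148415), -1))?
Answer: Rational(298386, 90415) ≈ 3.3002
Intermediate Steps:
Mul(Add(140589, -438975), Pow(Add(Mul(290, Add(170, 30)), -148415), -1)) = Mul(-298386, Pow(Add(Mul(290, 200), -148415), -1)) = Mul(-298386, Pow(Add(58000, -148415), -1)) = Mul(-298386, Pow(-90415, -1)) = Mul(-298386, Rational(-1, 90415)) = Rational(298386, 90415)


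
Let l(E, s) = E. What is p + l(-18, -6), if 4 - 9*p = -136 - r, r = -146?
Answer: -56/3 ≈ -18.667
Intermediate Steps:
p = -⅔ (p = 4/9 - (-136 - 1*(-146))/9 = 4/9 - (-136 + 146)/9 = 4/9 - ⅑*10 = 4/9 - 10/9 = -⅔ ≈ -0.66667)
p + l(-18, -6) = -⅔ - 18 = -56/3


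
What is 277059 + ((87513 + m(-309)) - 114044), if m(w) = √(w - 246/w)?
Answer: 250528 + I*√3269735/103 ≈ 2.5053e+5 + 17.556*I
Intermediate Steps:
277059 + ((87513 + m(-309)) - 114044) = 277059 + ((87513 + √(-309 - 246/(-309))) - 114044) = 277059 + ((87513 + √(-309 - 246*(-1/309))) - 114044) = 277059 + ((87513 + √(-309 + 82/103)) - 114044) = 277059 + ((87513 + √(-31745/103)) - 114044) = 277059 + ((87513 + I*√3269735/103) - 114044) = 277059 + (-26531 + I*√3269735/103) = 250528 + I*√3269735/103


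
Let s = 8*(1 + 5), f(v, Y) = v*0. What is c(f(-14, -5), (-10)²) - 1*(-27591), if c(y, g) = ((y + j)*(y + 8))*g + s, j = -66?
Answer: -25161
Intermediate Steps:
f(v, Y) = 0
s = 48 (s = 8*6 = 48)
c(y, g) = 48 + g*(-66 + y)*(8 + y) (c(y, g) = ((y - 66)*(y + 8))*g + 48 = ((-66 + y)*(8 + y))*g + 48 = g*(-66 + y)*(8 + y) + 48 = 48 + g*(-66 + y)*(8 + y))
c(f(-14, -5), (-10)²) - 1*(-27591) = (48 - 528*(-10)² + (-10)²*0² - 58*(-10)²*0) - 1*(-27591) = (48 - 528*100 + 100*0 - 58*100*0) + 27591 = (48 - 52800 + 0 + 0) + 27591 = -52752 + 27591 = -25161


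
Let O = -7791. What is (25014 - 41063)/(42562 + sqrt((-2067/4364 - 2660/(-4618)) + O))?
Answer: -6883014417796088/18253855042286843 + 32098*I*sqrt(197762915886759781)/18253855042286843 ≈ -0.37707 + 0.00078198*I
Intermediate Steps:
(25014 - 41063)/(42562 + sqrt((-2067/4364 - 2660/(-4618)) + O)) = (25014 - 41063)/(42562 + sqrt((-2067/4364 - 2660/(-4618)) - 7791)) = -16049/(42562 + sqrt((-2067*1/4364 - 2660*(-1/4618)) - 7791)) = -16049/(42562 + sqrt((-2067/4364 + 1330/2309) - 7791)) = -16049/(42562 + sqrt(1031417/10076476 - 7791)) = -16049/(42562 + sqrt(-78504793099/10076476)) = -16049/(42562 + I*sqrt(197762915886759781)/5038238)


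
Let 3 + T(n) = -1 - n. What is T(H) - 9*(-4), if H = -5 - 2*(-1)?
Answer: 35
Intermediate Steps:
H = -3 (H = -5 + 2 = -3)
T(n) = -4 - n (T(n) = -3 + (-1 - n) = -4 - n)
T(H) - 9*(-4) = (-4 - 1*(-3)) - 9*(-4) = (-4 + 3) + 36 = -1 + 36 = 35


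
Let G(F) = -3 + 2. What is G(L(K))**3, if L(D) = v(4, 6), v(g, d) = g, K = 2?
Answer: -1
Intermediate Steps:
L(D) = 4
G(F) = -1
G(L(K))**3 = (-1)**3 = -1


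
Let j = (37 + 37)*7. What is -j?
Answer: -518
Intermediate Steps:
j = 518 (j = 74*7 = 518)
-j = -1*518 = -518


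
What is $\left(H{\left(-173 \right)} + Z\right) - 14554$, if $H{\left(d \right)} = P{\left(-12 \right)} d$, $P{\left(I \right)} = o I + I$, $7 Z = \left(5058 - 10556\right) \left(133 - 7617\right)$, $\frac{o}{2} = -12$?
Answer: $\frac{40710918}{7} \approx 5.8158 \cdot 10^{6}$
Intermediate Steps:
$o = -24$ ($o = 2 \left(-12\right) = -24$)
$Z = \frac{41147032}{7}$ ($Z = \frac{\left(5058 - 10556\right) \left(133 - 7617\right)}{7} = \frac{\left(-5498\right) \left(-7484\right)}{7} = \frac{1}{7} \cdot 41147032 = \frac{41147032}{7} \approx 5.8781 \cdot 10^{6}$)
$P{\left(I \right)} = - 23 I$ ($P{\left(I \right)} = - 24 I + I = - 23 I$)
$H{\left(d \right)} = 276 d$ ($H{\left(d \right)} = \left(-23\right) \left(-12\right) d = 276 d$)
$\left(H{\left(-173 \right)} + Z\right) - 14554 = \left(276 \left(-173\right) + \frac{41147032}{7}\right) - 14554 = \left(-47748 + \frac{41147032}{7}\right) - 14554 = \frac{40812796}{7} - 14554 = \frac{40710918}{7}$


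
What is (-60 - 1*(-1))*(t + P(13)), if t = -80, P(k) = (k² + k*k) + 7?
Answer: -15635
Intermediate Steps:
P(k) = 7 + 2*k² (P(k) = (k² + k²) + 7 = 2*k² + 7 = 7 + 2*k²)
(-60 - 1*(-1))*(t + P(13)) = (-60 - 1*(-1))*(-80 + (7 + 2*13²)) = (-60 + 1)*(-80 + (7 + 2*169)) = -59*(-80 + (7 + 338)) = -59*(-80 + 345) = -59*265 = -15635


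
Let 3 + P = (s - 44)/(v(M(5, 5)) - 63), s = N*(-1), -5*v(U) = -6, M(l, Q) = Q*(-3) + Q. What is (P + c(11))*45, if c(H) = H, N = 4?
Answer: 40680/103 ≈ 394.95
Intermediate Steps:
M(l, Q) = -2*Q (M(l, Q) = -3*Q + Q = -2*Q)
v(U) = 6/5 (v(U) = -1/5*(-6) = 6/5)
s = -4 (s = 4*(-1) = -4)
P = -229/103 (P = -3 + (-4 - 44)/(6/5 - 63) = -3 - 48/(-309/5) = -3 - 48*(-5/309) = -3 + 80/103 = -229/103 ≈ -2.2233)
(P + c(11))*45 = (-229/103 + 11)*45 = (904/103)*45 = 40680/103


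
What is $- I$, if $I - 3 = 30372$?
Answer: $-30375$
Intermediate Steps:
$I = 30375$ ($I = 3 + 30372 = 30375$)
$- I = \left(-1\right) 30375 = -30375$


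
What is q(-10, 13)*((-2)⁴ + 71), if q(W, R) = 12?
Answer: 1044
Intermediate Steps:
q(-10, 13)*((-2)⁴ + 71) = 12*((-2)⁴ + 71) = 12*(16 + 71) = 12*87 = 1044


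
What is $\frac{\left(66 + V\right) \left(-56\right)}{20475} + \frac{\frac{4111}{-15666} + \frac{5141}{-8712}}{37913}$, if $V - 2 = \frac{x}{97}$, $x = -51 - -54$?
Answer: $- \frac{1686435446653861}{9062473089469800} \approx -0.18609$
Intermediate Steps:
$x = 3$ ($x = -51 + 54 = 3$)
$V = \frac{197}{97}$ ($V = 2 + \frac{3}{97} = \frac{197}{97} \approx 2.0309$)
$\frac{\left(66 + V\right) \left(-56\right)}{20475} + \frac{\frac{4111}{-15666} + \frac{5141}{-8712}}{37913} = \frac{\left(66 + \frac{197}{97}\right) \left(-56\right)}{20475} + \frac{\frac{4111}{-15666} + \frac{5141}{-8712}}{37913} = \frac{6599}{97} \left(-56\right) \frac{1}{20475} + \left(4111 \left(- \frac{1}{15666}\right) + 5141 \left(- \frac{1}{8712}\right)\right) \frac{1}{37913} = \left(- \frac{369544}{97}\right) \frac{1}{20475} + \left(- \frac{4111}{15666} - \frac{5141}{8712}\right) \frac{1}{37913} = - \frac{52792}{283725} - \frac{19392323}{862408224216} = - \frac{1686435446653861}{9062473089469800}$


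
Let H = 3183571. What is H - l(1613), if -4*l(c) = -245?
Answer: 12734039/4 ≈ 3.1835e+6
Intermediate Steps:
l(c) = 245/4 (l(c) = -¼*(-245) = 245/4)
H - l(1613) = 3183571 - 1*245/4 = 3183571 - 245/4 = 12734039/4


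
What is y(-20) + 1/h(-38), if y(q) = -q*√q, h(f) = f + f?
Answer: -1/76 + 40*I*√5 ≈ -0.013158 + 89.443*I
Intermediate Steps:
h(f) = 2*f
y(q) = -q^(3/2)
y(-20) + 1/h(-38) = -(-20)^(3/2) + 1/(2*(-38)) = -(-40)*I*√5 + 1/(-76) = 40*I*√5 - 1/76 = -1/76 + 40*I*√5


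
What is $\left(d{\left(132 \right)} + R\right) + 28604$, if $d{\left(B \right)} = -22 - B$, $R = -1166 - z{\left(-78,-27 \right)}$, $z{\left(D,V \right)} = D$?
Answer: $27362$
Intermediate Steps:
$R = -1088$ ($R = -1166 - -78 = -1166 + 78 = -1088$)
$\left(d{\left(132 \right)} + R\right) + 28604 = \left(\left(-22 - 132\right) - 1088\right) + 28604 = \left(-154 - 1088\right) + 28604 = -1242 + 28604 = 27362$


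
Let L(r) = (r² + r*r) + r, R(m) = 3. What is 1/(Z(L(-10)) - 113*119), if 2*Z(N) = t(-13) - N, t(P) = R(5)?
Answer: -2/27081 ≈ -7.3852e-5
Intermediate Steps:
t(P) = 3
L(r) = r + 2*r² (L(r) = (r² + r²) + r = 2*r² + r = r + 2*r²)
Z(N) = 3/2 - N/2 (Z(N) = (3 - N)/2 = 3/2 - N/2)
1/(Z(L(-10)) - 113*119) = 1/((3/2 - (-5)*(1 + 2*(-10))) - 113*119) = 1/((3/2 - (-5)*(1 - 20)) - 13447) = 1/((3/2 - (-5)*(-19)) - 13447) = 1/((3/2 - ½*190) - 13447) = 1/((3/2 - 95) - 13447) = 1/(-187/2 - 13447) = 1/(-27081/2) = -2/27081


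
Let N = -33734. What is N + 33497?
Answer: -237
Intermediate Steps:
N + 33497 = -33734 + 33497 = -237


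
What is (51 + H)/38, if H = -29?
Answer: 11/19 ≈ 0.57895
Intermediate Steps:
(51 + H)/38 = (51 - 29)/38 = (1/38)*22 = 11/19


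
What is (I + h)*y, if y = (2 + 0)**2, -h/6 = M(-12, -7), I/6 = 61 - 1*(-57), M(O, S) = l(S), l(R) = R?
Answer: 3000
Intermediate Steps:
M(O, S) = S
I = 708 (I = 6*(61 - 1*(-57)) = 6*(61 + 57) = 6*118 = 708)
h = 42 (h = -6*(-7) = 42)
y = 4 (y = 2**2 = 4)
(I + h)*y = (708 + 42)*4 = 750*4 = 3000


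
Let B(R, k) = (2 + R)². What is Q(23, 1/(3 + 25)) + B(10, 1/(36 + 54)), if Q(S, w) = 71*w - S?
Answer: 3459/28 ≈ 123.54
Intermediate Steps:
Q(S, w) = -S + 71*w
Q(23, 1/(3 + 25)) + B(10, 1/(36 + 54)) = (-1*23 + 71/(3 + 25)) + (2 + 10)² = (-23 + 71/28) + 12² = (-23 + 71*(1/28)) + 144 = (-23 + 71/28) + 144 = -573/28 + 144 = 3459/28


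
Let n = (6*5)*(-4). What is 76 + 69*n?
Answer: -8204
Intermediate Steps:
n = -120 (n = 30*(-4) = -120)
76 + 69*n = 76 + 69*(-120) = 76 - 8280 = -8204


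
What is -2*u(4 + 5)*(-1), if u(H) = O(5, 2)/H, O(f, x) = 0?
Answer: 0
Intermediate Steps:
u(H) = 0 (u(H) = 0/H = 0)
-2*u(4 + 5)*(-1) = -2*0*(-1) = 0*(-1) = 0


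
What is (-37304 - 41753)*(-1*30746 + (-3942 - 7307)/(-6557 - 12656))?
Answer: 46699890834993/19213 ≈ 2.4306e+9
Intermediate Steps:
(-37304 - 41753)*(-1*30746 + (-3942 - 7307)/(-6557 - 12656)) = -79057*(-30746 - 11249/(-19213)) = -79057*(-30746 - 11249*(-1/19213)) = -79057*(-30746 + 11249/19213) = -79057*(-590711649/19213) = 46699890834993/19213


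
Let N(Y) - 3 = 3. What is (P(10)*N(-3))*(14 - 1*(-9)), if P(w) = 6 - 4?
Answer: 276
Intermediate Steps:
N(Y) = 6 (N(Y) = 3 + 3 = 6)
P(w) = 2
(P(10)*N(-3))*(14 - 1*(-9)) = (2*6)*(14 - 1*(-9)) = 12*(14 + 9) = 12*23 = 276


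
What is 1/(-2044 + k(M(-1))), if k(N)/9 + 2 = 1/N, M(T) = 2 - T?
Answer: -1/2059 ≈ -0.00048567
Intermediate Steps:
k(N) = -18 + 9/N
1/(-2044 + k(M(-1))) = 1/(-2044 + (-18 + 9/(2 - 1*(-1)))) = 1/(-2044 + (-18 + 9/(2 + 1))) = 1/(-2044 + (-18 + 9/3)) = 1/(-2044 + (-18 + 9*(⅓))) = 1/(-2044 + (-18 + 3)) = 1/(-2044 - 15) = 1/(-2059) = -1/2059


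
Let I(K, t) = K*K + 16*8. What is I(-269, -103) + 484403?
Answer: 556892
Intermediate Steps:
I(K, t) = 128 + K² (I(K, t) = K² + 128 = 128 + K²)
I(-269, -103) + 484403 = (128 + (-269)²) + 484403 = (128 + 72361) + 484403 = 72489 + 484403 = 556892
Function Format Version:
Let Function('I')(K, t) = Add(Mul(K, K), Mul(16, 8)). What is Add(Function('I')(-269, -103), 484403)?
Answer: 556892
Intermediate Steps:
Function('I')(K, t) = Add(128, Pow(K, 2)) (Function('I')(K, t) = Add(Pow(K, 2), 128) = Add(128, Pow(K, 2)))
Add(Function('I')(-269, -103), 484403) = Add(Add(128, Pow(-269, 2)), 484403) = Add(Add(128, 72361), 484403) = Add(72489, 484403) = 556892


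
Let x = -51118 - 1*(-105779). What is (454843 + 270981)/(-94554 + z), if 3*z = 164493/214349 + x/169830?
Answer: -79266275152986240/10326077120856661 ≈ -7.6763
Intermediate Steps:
x = 54661 (x = -51118 + 105779 = 54661)
z = 39652376879/109208672010 (z = (164493/214349 + 54661/169830)/3 = (⅓)*(39652376879/36402890670) = 39652376879/109208672010 ≈ 0.36309)
(454843 + 270981)/(-94554 + z) = (454843 + 270981)/(-94554 + 39652376879/109208672010) = 725824/(-10326077120856661/109208672010) = 725824*(-109208672010/10326077120856661) = -79266275152986240/10326077120856661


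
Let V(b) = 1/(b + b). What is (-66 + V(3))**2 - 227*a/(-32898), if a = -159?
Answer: 855268517/197388 ≈ 4332.9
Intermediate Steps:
V(b) = 1/(2*b)
(-66 + V(3))**2 - 227*a/(-32898) = (-66 + (1/2)/3)**2 - 227*(-159)/(-32898) = (-66 + (1/2)*(1/3))**2 + 36093*(-1/32898) = (-66 + 1/6)**2 - 12031/10966 = (-395/6)**2 - 12031/10966 = 156025/36 - 12031/10966 = 855268517/197388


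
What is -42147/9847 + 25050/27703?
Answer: -920930991/272791441 ≈ -3.3760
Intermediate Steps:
-42147/9847 + 25050/27703 = -920930991/272791441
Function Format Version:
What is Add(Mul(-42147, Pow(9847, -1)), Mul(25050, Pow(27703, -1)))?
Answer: Rational(-920930991, 272791441) ≈ -3.3760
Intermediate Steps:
Add(Mul(-42147, Pow(9847, -1)), Mul(25050, Pow(27703, -1))) = Add(Mul(-42147, Rational(1, 9847)), Mul(25050, Rational(1, 27703))) = Add(Rational(-42147, 9847), Rational(25050, 27703)) = Rational(-920930991, 272791441)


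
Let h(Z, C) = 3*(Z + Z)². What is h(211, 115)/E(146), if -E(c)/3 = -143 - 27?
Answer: 89042/85 ≈ 1047.6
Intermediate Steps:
E(c) = 510 (E(c) = -3*(-143 - 27) = -3*(-170) = 510)
h(Z, C) = 12*Z² (h(Z, C) = 3*(2*Z)² = 3*(4*Z²) = 12*Z²)
h(211, 115)/E(146) = (12*211²)/510 = (12*44521)*(1/510) = 534252*(1/510) = 89042/85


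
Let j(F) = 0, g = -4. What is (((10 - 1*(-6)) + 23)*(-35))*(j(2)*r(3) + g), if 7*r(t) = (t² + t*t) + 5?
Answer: 5460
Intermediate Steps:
r(t) = 5/7 + 2*t²/7 (r(t) = ((t² + t*t) + 5)/7 = ((t² + t²) + 5)/7 = (2*t² + 5)/7 = (5 + 2*t²)/7 = 5/7 + 2*t²/7)
(((10 - 1*(-6)) + 23)*(-35))*(j(2)*r(3) + g) = (((10 - 1*(-6)) + 23)*(-35))*(0*(5/7 + (2/7)*3²) - 4) = (((10 + 6) + 23)*(-35))*(0*(5/7 + (2/7)*9) - 4) = ((16 + 23)*(-35))*(0*(5/7 + 18/7) - 4) = (39*(-35))*(0*(23/7) - 4) = -1365*(0 - 4) = -1365*(-4) = 5460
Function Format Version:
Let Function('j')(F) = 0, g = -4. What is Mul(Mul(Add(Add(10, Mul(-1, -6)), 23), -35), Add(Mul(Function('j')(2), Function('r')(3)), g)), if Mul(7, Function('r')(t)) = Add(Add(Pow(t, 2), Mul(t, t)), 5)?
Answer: 5460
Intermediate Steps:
Function('r')(t) = Add(Rational(5, 7), Mul(Rational(2, 7), Pow(t, 2))) (Function('r')(t) = Mul(Rational(1, 7), Add(Add(Pow(t, 2), Mul(t, t)), 5)) = Mul(Rational(1, 7), Add(Add(Pow(t, 2), Pow(t, 2)), 5)) = Mul(Rational(1, 7), Add(Mul(2, Pow(t, 2)), 5)) = Mul(Rational(1, 7), Add(5, Mul(2, Pow(t, 2)))) = Add(Rational(5, 7), Mul(Rational(2, 7), Pow(t, 2))))
Mul(Mul(Add(Add(10, Mul(-1, -6)), 23), -35), Add(Mul(Function('j')(2), Function('r')(3)), g)) = Mul(Mul(Add(Add(10, Mul(-1, -6)), 23), -35), Add(Mul(0, Add(Rational(5, 7), Mul(Rational(2, 7), Pow(3, 2)))), -4)) = Mul(Mul(Add(Add(10, 6), 23), -35), Add(Mul(0, Add(Rational(5, 7), Mul(Rational(2, 7), 9))), -4)) = Mul(Mul(Add(16, 23), -35), Add(Mul(0, Add(Rational(5, 7), Rational(18, 7))), -4)) = Mul(Mul(39, -35), Add(Mul(0, Rational(23, 7)), -4)) = Mul(-1365, Add(0, -4)) = Mul(-1365, -4) = 5460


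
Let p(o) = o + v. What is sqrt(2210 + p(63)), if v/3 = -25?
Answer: sqrt(2198) ≈ 46.883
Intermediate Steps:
v = -75 (v = 3*(-25) = -75)
p(o) = -75 + o (p(o) = o - 75 = -75 + o)
sqrt(2210 + p(63)) = sqrt(2210 + (-75 + 63)) = sqrt(2210 - 12) = sqrt(2198)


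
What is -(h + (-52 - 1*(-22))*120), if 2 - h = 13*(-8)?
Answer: 3494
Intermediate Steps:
h = 106 (h = 2 - 13*(-8) = 2 - 1*(-104) = 2 + 104 = 106)
-(h + (-52 - 1*(-22))*120) = -(106 + (-52 - 1*(-22))*120) = -(106 + (-52 + 22)*120) = -(106 - 30*120) = -(106 - 3600) = -1*(-3494) = 3494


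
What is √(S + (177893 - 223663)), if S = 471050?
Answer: 8*√6645 ≈ 652.13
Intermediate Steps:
√(S + (177893 - 223663)) = √(471050 + (177893 - 223663)) = √(471050 - 45770) = √425280 = 8*√6645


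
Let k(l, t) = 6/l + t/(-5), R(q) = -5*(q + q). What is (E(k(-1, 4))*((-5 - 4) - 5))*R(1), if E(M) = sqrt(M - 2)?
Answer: 56*I*sqrt(55) ≈ 415.31*I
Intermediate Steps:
R(q) = -10*q
k(l, t) = 6/l - t/5 (k(l, t) = 6/l + t*(-1/5) = 6/l - t/5)
E(M) = sqrt(-2 + M)
(E(k(-1, 4))*((-5 - 4) - 5))*R(1) = (sqrt(-2 + (6/(-1) - 1/5*4))*((-5 - 4) - 5))*(-10*1) = (sqrt(-2 + (6*(-1) - 4/5))*(-9 - 5))*(-10) = (sqrt(-2 + (-6 - 4/5))*(-14))*(-10) = (sqrt(-2 - 34/5)*(-14))*(-10) = (sqrt(-44/5)*(-14))*(-10) = ((2*I*sqrt(55)/5)*(-14))*(-10) = -28*I*sqrt(55)/5*(-10) = 56*I*sqrt(55)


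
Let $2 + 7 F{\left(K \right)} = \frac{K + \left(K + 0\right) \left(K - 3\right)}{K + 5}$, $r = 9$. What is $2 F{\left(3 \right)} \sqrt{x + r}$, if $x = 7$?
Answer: $- \frac{13}{7} \approx -1.8571$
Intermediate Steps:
$F{\left(K \right)} = - \frac{2}{7} + \frac{K + K \left(-3 + K\right)}{7 \left(5 + K\right)}$ ($F{\left(K \right)} = - \frac{2}{7} + \frac{\left(K + \left(K + 0\right) \left(K - 3\right)\right) \frac{1}{K + 5}}{7} = - \frac{2}{7} + \frac{\left(K + K \left(-3 + K\right)\right) \frac{1}{5 + K}}{7} = - \frac{2}{7} + \frac{\frac{1}{5 + K} \left(K + K \left(-3 + K\right)\right)}{7} = - \frac{2}{7} + \frac{K + K \left(-3 + K\right)}{7 \left(5 + K\right)}$)
$2 F{\left(3 \right)} \sqrt{x + r} = 2 \frac{-10 + 3^{2} - 12}{7 \left(5 + 3\right)} \sqrt{7 + 9} = 2 \frac{-10 + 9 - 12}{7 \cdot 8} \sqrt{16} = 2 \cdot \frac{1}{7} \cdot \frac{1}{8} \left(-13\right) 4 = 2 \left(- \frac{13}{56}\right) 4 = \left(- \frac{13}{28}\right) 4 = - \frac{13}{7}$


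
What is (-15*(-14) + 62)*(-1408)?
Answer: -382976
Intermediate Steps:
(-15*(-14) + 62)*(-1408) = (210 + 62)*(-1408) = 272*(-1408) = -382976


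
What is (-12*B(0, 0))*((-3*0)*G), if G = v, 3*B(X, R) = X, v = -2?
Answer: 0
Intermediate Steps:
B(X, R) = X/3
G = -2
(-12*B(0, 0))*((-3*0)*G) = (-4*0)*(-3*0*(-2)) = (-12*0)*(0*(-2)) = 0*0 = 0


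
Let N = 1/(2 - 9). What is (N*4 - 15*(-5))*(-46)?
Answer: -23966/7 ≈ -3423.7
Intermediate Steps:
N = -1/7 (N = 1/(-7) = -1/7 ≈ -0.14286)
(N*4 - 15*(-5))*(-46) = (-1/7*4 - 15*(-5))*(-46) = (-4/7 + 75)*(-46) = (521/7)*(-46) = -23966/7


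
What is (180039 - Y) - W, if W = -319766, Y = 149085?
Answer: 350720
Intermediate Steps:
(180039 - Y) - W = (180039 - 1*149085) - 1*(-319766) = (180039 - 149085) + 319766 = 30954 + 319766 = 350720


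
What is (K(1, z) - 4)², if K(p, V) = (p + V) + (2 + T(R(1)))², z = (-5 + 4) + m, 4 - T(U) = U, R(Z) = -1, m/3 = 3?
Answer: 2916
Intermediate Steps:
m = 9 (m = 3*3 = 9)
T(U) = 4 - U
z = 8 (z = (-5 + 4) + 9 = -1 + 9 = 8)
K(p, V) = 49 + V + p (K(p, V) = (p + V) + (2 + (4 - 1*(-1)))² = (V + p) + (2 + (4 + 1))² = (V + p) + (2 + 5)² = (V + p) + 7² = (V + p) + 49 = 49 + V + p)
(K(1, z) - 4)² = ((49 + 8 + 1) - 4)² = (58 - 4)² = 54² = 2916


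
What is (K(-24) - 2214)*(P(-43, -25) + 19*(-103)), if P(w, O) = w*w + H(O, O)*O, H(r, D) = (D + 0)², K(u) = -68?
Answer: 35902706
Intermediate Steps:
H(r, D) = D²
P(w, O) = O³ + w² (P(w, O) = w*w + O²*O = w² + O³ = O³ + w²)
(K(-24) - 2214)*(P(-43, -25) + 19*(-103)) = (-68 - 2214)*(((-25)³ + (-43)²) + 19*(-103)) = -2282*((-15625 + 1849) - 1957) = -2282*(-13776 - 1957) = -2282*(-15733) = 35902706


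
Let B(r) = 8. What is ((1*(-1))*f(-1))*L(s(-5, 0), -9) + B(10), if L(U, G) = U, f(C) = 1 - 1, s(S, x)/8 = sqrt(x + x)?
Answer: 8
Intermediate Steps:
s(S, x) = 8*sqrt(2)*sqrt(x) (s(S, x) = 8*sqrt(x + x) = 8*sqrt(2*x) = 8*(sqrt(2)*sqrt(x)) = 8*sqrt(2)*sqrt(x))
f(C) = 0
((1*(-1))*f(-1))*L(s(-5, 0), -9) + B(10) = ((1*(-1))*0)*(8*sqrt(2)*sqrt(0)) + 8 = (-1*0)*(8*sqrt(2)*0) + 8 = 0*0 + 8 = 0 + 8 = 8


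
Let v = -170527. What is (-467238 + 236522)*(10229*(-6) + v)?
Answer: 53503271116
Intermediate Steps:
(-467238 + 236522)*(10229*(-6) + v) = (-467238 + 236522)*(10229*(-6) - 170527) = -230716*(-61374 - 170527) = -230716*(-231901) = 53503271116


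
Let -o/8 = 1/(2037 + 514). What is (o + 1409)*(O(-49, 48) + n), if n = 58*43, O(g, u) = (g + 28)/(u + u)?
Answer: 286832804151/81632 ≈ 3.5137e+6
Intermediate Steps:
O(g, u) = (28 + g)/(2*u) (O(g, u) = (28 + g)/((2*u)) = (28 + g)*(1/(2*u)) = (28 + g)/(2*u))
o = -8/2551 (o = -8/(2037 + 514) = -8/2551 ≈ -0.0031360)
n = 2494
(o + 1409)*(O(-49, 48) + n) = (-8/2551 + 1409)*((1/2)*(28 - 49)/48 + 2494) = 3594351*((1/2)*(1/48)*(-21) + 2494)/2551 = 3594351*(-7/32 + 2494)/2551 = (3594351/2551)*(79801/32) = 286832804151/81632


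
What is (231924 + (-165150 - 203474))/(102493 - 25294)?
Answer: -136700/77199 ≈ -1.7707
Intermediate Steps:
(231924 + (-165150 - 203474))/(102493 - 25294) = (231924 - 368624)/77199 = -136700*1/77199 = -136700/77199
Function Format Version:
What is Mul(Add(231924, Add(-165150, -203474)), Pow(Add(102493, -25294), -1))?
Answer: Rational(-136700, 77199) ≈ -1.7707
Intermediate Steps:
Mul(Add(231924, Add(-165150, -203474)), Pow(Add(102493, -25294), -1)) = Mul(Add(231924, -368624), Pow(77199, -1)) = Mul(-136700, Rational(1, 77199)) = Rational(-136700, 77199)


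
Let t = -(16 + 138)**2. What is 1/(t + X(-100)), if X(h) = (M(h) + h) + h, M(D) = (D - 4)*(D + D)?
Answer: -1/3116 ≈ -0.00032092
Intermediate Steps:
M(D) = 2*D*(-4 + D) (M(D) = (-4 + D)*(2*D) = 2*D*(-4 + D))
X(h) = 2*h + 2*h*(-4 + h) (X(h) = (2*h*(-4 + h) + h) + h = (h + 2*h*(-4 + h)) + h = 2*h + 2*h*(-4 + h))
t = -23716 (t = -1*154**2 = -1*23716 = -23716)
1/(t + X(-100)) = 1/(-23716 + 2*(-100)*(-3 - 100)) = 1/(-23716 + 2*(-100)*(-103)) = 1/(-23716 + 20600) = 1/(-3116) = -1/3116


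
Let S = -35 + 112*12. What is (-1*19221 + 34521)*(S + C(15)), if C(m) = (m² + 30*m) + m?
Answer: 30584700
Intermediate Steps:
S = 1309 (S = -35 + 1344 = 1309)
C(m) = m² + 31*m
(-1*19221 + 34521)*(S + C(15)) = (-1*19221 + 34521)*(1309 + 15*(31 + 15)) = (-19221 + 34521)*(1309 + 15*46) = 15300*(1309 + 690) = 15300*1999 = 30584700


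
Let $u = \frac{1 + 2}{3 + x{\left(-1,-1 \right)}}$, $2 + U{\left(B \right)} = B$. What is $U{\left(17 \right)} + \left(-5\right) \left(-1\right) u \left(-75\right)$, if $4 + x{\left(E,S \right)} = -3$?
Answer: $\frac{1185}{4} \approx 296.25$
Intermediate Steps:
$x{\left(E,S \right)} = -7$ ($x{\left(E,S \right)} = -4 - 3 = -7$)
$U{\left(B \right)} = -2 + B$
$u = - \frac{3}{4}$ ($u = \frac{1 + 2}{3 - 7} = \frac{3}{-4} = 3 \left(- \frac{1}{4}\right) = - \frac{3}{4} \approx -0.75$)
$U{\left(17 \right)} + \left(-5\right) \left(-1\right) u \left(-75\right) = \left(-2 + 17\right) + \left(-5\right) \left(-1\right) \left(- \frac{3}{4}\right) \left(-75\right) = 15 + 5 \left(- \frac{3}{4}\right) \left(-75\right) = 15 - - \frac{1125}{4} = 15 + \frac{1125}{4} = \frac{1185}{4}$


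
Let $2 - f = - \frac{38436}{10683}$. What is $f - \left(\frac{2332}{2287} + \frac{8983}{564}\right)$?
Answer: $- \frac{17376328099}{1531073316} \approx -11.349$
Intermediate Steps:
$f = \frac{19934}{3561}$ ($f = 2 - - \frac{38436}{10683} = 2 - \left(-38436\right) \frac{1}{10683} = 2 - - \frac{12812}{3561} = 2 + \frac{12812}{3561} = \frac{19934}{3561} \approx 5.5979$)
$f - \left(\frac{2332}{2287} + \frac{8983}{564}\right) = \frac{19934}{3561} - \left(\frac{2332}{2287} + \frac{8983}{564}\right) = \frac{19934}{3561} - \frac{21859369}{1289868} = - \frac{17376328099}{1531073316}$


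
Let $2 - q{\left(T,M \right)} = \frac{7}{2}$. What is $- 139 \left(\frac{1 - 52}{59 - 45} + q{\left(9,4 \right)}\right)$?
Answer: $\frac{5004}{7} \approx 714.86$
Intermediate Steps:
$q{\left(T,M \right)} = - \frac{3}{2}$ ($q{\left(T,M \right)} = 2 - \frac{7}{2} = - \frac{3}{2}$)
$- 139 \left(\frac{1 - 52}{59 - 45} + q{\left(9,4 \right)}\right) = - 139 \left(\frac{1 - 52}{59 - 45} - \frac{3}{2}\right) = - 139 \left(- \frac{51}{14} - \frac{3}{2}\right) = \left(-139\right) \left(- \frac{36}{7}\right) = \frac{5004}{7}$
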